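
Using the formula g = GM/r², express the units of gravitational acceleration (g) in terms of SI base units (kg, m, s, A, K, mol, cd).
Units of each symbol in g = GM/r²:
  G (gravitational constant): m³/(kg·s²)
  M (mass): kg
  r (distance): m  → to the power 2 in the denominator, contributes 1/m²

Multiplying the contributions: [m³/(kg·s²)] · [kg] · [1/m²]
Adding exponents of each base unit: m: 1, s: -2
SI base units of gravitational acceleration: m/s²

Answer: m/s²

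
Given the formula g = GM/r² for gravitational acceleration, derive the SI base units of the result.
Units of each symbol in g = GM/r²:
  G (gravitational constant): m³/(kg·s²)
  M (mass): kg
  r (distance): m  → to the power 2 in the denominator, contributes 1/m²

Multiplying the contributions: [m³/(kg·s²)] · [kg] · [1/m²]
Adding exponents of each base unit: m: 1, s: -2
SI base units of gravitational acceleration: m/s²

Answer: m/s²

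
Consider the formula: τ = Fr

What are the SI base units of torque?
Units of each symbol in τ = Fr:
  F (force): kg·m/s²
  r (lever arm): m

Multiplying the contributions: [kg·m/s²] · [m]
Adding exponents of each base unit: kg: 1, m: 2, s: -2
SI base units of torque: kg·m²/s²

Answer: kg·m²/s²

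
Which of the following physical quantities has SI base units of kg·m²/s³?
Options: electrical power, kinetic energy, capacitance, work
Checking the SI base units of each option:
  electrical power (P = IV): kg·m²/s³  ✓ matches
  kinetic energy (E = ½mv²): kg·m²/s²  ✗
  capacitance (C = Q/V): s⁴·A²/(kg·m²)  ✗
  work (W = Fd): kg·m²/s²  ✗

Only electrical power has units kg·m²/s³.

Answer: electrical power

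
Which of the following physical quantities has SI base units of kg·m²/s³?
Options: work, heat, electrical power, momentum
Checking the SI base units of each option:
  work (W = Fd): kg·m²/s²  ✗
  heat (Q = mcΔT): kg·m²/s²  ✗
  electrical power (P = IV): kg·m²/s³  ✓ matches
  momentum (p = mv): kg·m/s  ✗

Only electrical power has units kg·m²/s³.

Answer: electrical power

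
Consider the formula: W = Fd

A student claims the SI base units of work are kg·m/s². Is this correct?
Units of each symbol in W = Fd:
  F (force): kg·m/s²
  d (displacement): m

Multiplying the contributions: [kg·m/s²] · [m]
Adding exponents of each base unit: kg: 1, m: 2, s: -2
SI base units of work: kg·m²/s²

The claimed units kg·m/s² (exponents kg: 1, m: 1, s: -2) do not match the derived units kg·m²/s² (exponents kg: 1, m: 2, s: -2), so the claim is incorrect.

Answer: No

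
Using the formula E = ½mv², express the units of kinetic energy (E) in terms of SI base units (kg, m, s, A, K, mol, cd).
Units of each symbol in E = ½mv²:
  m (mass): kg
  v (speed): m/s  → to the power 2, contributes m²/s²
  The factor ½ is dimensionless.

Multiplying the contributions: [kg] · [m²/s²]
Adding exponents of each base unit: kg: 1, m: 2, s: -2
SI base units of kinetic energy: kg·m²/s²

Answer: kg·m²/s²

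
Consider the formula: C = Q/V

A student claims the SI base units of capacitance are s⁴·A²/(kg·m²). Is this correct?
Units of each symbol in C = Q/V:
  Q (charge, in coulombs): s·A
  V (voltage, in volts): kg·m²/(s³·A)  → in the denominator, contributes s³·A/(kg·m²)

Multiplying the contributions: [s·A] · [s³·A/(kg·m²)]
Adding exponents of each base unit: kg: -1, m: -2, s: 4, A: 2
SI base units of capacitance: s⁴·A²/(kg·m²)

The claimed units s⁴·A²/(kg·m²) match the derived units, so the claim is correct.

Answer: Yes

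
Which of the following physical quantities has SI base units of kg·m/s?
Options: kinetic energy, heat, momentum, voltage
Checking the SI base units of each option:
  kinetic energy (E = ½mv²): kg·m²/s²  ✗
  heat (Q = mcΔT): kg·m²/s²  ✗
  momentum (p = mv): kg·m/s  ✓ matches
  voltage (V = IR): kg·m²/(s³·A)  ✗

Only momentum has units kg·m/s.

Answer: momentum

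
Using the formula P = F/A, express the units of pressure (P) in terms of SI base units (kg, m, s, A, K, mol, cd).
Units of each symbol in P = F/A:
  F (force): kg·m/s²
  A (area): m²  → in the denominator, contributes 1/m²

Multiplying the contributions: [kg·m/s²] · [1/m²]
Adding exponents of each base unit: kg: 1, m: -1, s: -2
SI base units of pressure: kg/(m·s²)

Answer: kg/(m·s²)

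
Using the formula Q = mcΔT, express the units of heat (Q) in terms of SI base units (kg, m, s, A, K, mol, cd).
Units of each symbol in Q = mcΔT:
  m (mass): kg
  c (specific heat capacity, in J/(kg·K)): m²/(s²·K)
  ΔT (temperature change): K

Multiplying the contributions: [kg] · [m²/(s²·K)] · [K]
Adding exponents of each base unit: kg: 1, m: 2, s: -2
SI base units of heat: kg·m²/s²

Answer: kg·m²/s²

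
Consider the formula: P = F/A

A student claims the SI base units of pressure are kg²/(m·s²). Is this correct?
Units of each symbol in P = F/A:
  F (force): kg·m/s²
  A (area): m²  → in the denominator, contributes 1/m²

Multiplying the contributions: [kg·m/s²] · [1/m²]
Adding exponents of each base unit: kg: 1, m: -1, s: -2
SI base units of pressure: kg/(m·s²)

The claimed units kg²/(m·s²) (exponents kg: 2, m: -1, s: -2) do not match the derived units kg/(m·s²) (exponents kg: 1, m: -1, s: -2), so the claim is incorrect.

Answer: No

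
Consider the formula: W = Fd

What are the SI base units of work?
Units of each symbol in W = Fd:
  F (force): kg·m/s²
  d (displacement): m

Multiplying the contributions: [kg·m/s²] · [m]
Adding exponents of each base unit: kg: 1, m: 2, s: -2
SI base units of work: kg·m²/s²

Answer: kg·m²/s²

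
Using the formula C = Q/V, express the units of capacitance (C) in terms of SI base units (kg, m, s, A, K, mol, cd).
Units of each symbol in C = Q/V:
  Q (charge, in coulombs): s·A
  V (voltage, in volts): kg·m²/(s³·A)  → in the denominator, contributes s³·A/(kg·m²)

Multiplying the contributions: [s·A] · [s³·A/(kg·m²)]
Adding exponents of each base unit: kg: -1, m: -2, s: 4, A: 2
SI base units of capacitance: s⁴·A²/(kg·m²)

Answer: s⁴·A²/(kg·m²)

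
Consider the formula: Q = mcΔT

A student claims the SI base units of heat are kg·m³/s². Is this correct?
Units of each symbol in Q = mcΔT:
  m (mass): kg
  c (specific heat capacity, in J/(kg·K)): m²/(s²·K)
  ΔT (temperature change): K

Multiplying the contributions: [kg] · [m²/(s²·K)] · [K]
Adding exponents of each base unit: kg: 1, m: 2, s: -2
SI base units of heat: kg·m²/s²

The claimed units kg·m³/s² (exponents kg: 1, m: 3, s: -2) do not match the derived units kg·m²/s² (exponents kg: 1, m: 2, s: -2), so the claim is incorrect.

Answer: No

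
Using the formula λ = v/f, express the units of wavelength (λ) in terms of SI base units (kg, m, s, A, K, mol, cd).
Units of each symbol in λ = v/f:
  v (wave speed): m/s
  f (frequency): 1/s  → in the denominator, contributes s

Multiplying the contributions: [m/s] · [s]
Adding exponents of each base unit: m: 1
SI base units of wavelength: m

Answer: m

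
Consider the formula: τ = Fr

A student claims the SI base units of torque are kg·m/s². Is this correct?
Units of each symbol in τ = Fr:
  F (force): kg·m/s²
  r (lever arm): m

Multiplying the contributions: [kg·m/s²] · [m]
Adding exponents of each base unit: kg: 1, m: 2, s: -2
SI base units of torque: kg·m²/s²

The claimed units kg·m/s² (exponents kg: 1, m: 1, s: -2) do not match the derived units kg·m²/s² (exponents kg: 1, m: 2, s: -2), so the claim is incorrect.

Answer: No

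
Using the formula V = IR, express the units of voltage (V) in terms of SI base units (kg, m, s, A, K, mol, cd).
Units of each symbol in V = IR:
  I (current): A
  R (resistance, in ohms): kg·m²/(s³·A²)

Multiplying the contributions: [A] · [kg·m²/(s³·A²)]
Adding exponents of each base unit: kg: 1, m: 2, s: -3, A: -1
SI base units of voltage: kg·m²/(s³·A)

Answer: kg·m²/(s³·A)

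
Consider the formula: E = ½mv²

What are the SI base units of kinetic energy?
Units of each symbol in E = ½mv²:
  m (mass): kg
  v (speed): m/s  → to the power 2, contributes m²/s²
  The factor ½ is dimensionless.

Multiplying the contributions: [kg] · [m²/s²]
Adding exponents of each base unit: kg: 1, m: 2, s: -2
SI base units of kinetic energy: kg·m²/s²

Answer: kg·m²/s²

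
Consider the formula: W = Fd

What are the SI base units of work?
Units of each symbol in W = Fd:
  F (force): kg·m/s²
  d (displacement): m

Multiplying the contributions: [kg·m/s²] · [m]
Adding exponents of each base unit: kg: 1, m: 2, s: -2
SI base units of work: kg·m²/s²

Answer: kg·m²/s²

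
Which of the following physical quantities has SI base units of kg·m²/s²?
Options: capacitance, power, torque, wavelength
Checking the SI base units of each option:
  capacitance (C = Q/V): s⁴·A²/(kg·m²)  ✗
  power (P = W/t): kg·m²/s³  ✗
  torque (τ = Fr): kg·m²/s²  ✓ matches
  wavelength (λ = v/f): m  ✗

Only torque has units kg·m²/s².

Answer: torque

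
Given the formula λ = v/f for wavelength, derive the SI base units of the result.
Units of each symbol in λ = v/f:
  v (wave speed): m/s
  f (frequency): 1/s  → in the denominator, contributes s

Multiplying the contributions: [m/s] · [s]
Adding exponents of each base unit: m: 1
SI base units of wavelength: m

Answer: m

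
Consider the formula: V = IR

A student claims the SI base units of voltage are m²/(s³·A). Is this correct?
Units of each symbol in V = IR:
  I (current): A
  R (resistance, in ohms): kg·m²/(s³·A²)

Multiplying the contributions: [A] · [kg·m²/(s³·A²)]
Adding exponents of each base unit: kg: 1, m: 2, s: -3, A: -1
SI base units of voltage: kg·m²/(s³·A)

The claimed units m²/(s³·A) (exponents m: 2, s: -3, A: -1) do not match the derived units kg·m²/(s³·A) (exponents kg: 1, m: 2, s: -3, A: -1), so the claim is incorrect.

Answer: No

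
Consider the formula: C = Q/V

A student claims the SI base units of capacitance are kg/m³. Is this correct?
Units of each symbol in C = Q/V:
  Q (charge, in coulombs): s·A
  V (voltage, in volts): kg·m²/(s³·A)  → in the denominator, contributes s³·A/(kg·m²)

Multiplying the contributions: [s·A] · [s³·A/(kg·m²)]
Adding exponents of each base unit: kg: -1, m: -2, s: 4, A: 2
SI base units of capacitance: s⁴·A²/(kg·m²)

The claimed units kg/m³ (exponents kg: 1, m: -3) do not match the derived units s⁴·A²/(kg·m²) (exponents kg: -1, m: -2, s: 4, A: 2), so the claim is incorrect.

Answer: No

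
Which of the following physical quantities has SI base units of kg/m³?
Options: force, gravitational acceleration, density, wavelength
Checking the SI base units of each option:
  force (F = ma): kg·m/s²  ✗
  gravitational acceleration (g = GM/r²): m/s²  ✗
  density (ρ = m/V): kg/m³  ✓ matches
  wavelength (λ = v/f): m  ✗

Only density has units kg/m³.

Answer: density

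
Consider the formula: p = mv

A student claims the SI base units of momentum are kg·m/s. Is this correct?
Units of each symbol in p = mv:
  m (mass): kg
  v (velocity): m/s

Multiplying the contributions: [kg] · [m/s]
Adding exponents of each base unit: kg: 1, m: 1, s: -1
SI base units of momentum: kg·m/s

The claimed units kg·m/s match the derived units, so the claim is correct.

Answer: Yes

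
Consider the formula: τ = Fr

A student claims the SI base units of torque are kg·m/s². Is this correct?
Units of each symbol in τ = Fr:
  F (force): kg·m/s²
  r (lever arm): m

Multiplying the contributions: [kg·m/s²] · [m]
Adding exponents of each base unit: kg: 1, m: 2, s: -2
SI base units of torque: kg·m²/s²

The claimed units kg·m/s² (exponents kg: 1, m: 1, s: -2) do not match the derived units kg·m²/s² (exponents kg: 1, m: 2, s: -2), so the claim is incorrect.

Answer: No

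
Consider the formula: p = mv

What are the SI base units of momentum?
Units of each symbol in p = mv:
  m (mass): kg
  v (velocity): m/s

Multiplying the contributions: [kg] · [m/s]
Adding exponents of each base unit: kg: 1, m: 1, s: -1
SI base units of momentum: kg·m/s

Answer: kg·m/s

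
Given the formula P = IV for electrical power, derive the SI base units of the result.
Units of each symbol in P = IV:
  I (current): A
  V (voltage, in volts): kg·m²/(s³·A)

Multiplying the contributions: [A] · [kg·m²/(s³·A)]
Adding exponents of each base unit: kg: 1, m: 2, s: -3
SI base units of electrical power: kg·m²/s³

Answer: kg·m²/s³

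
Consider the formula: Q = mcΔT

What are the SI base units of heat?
Units of each symbol in Q = mcΔT:
  m (mass): kg
  c (specific heat capacity, in J/(kg·K)): m²/(s²·K)
  ΔT (temperature change): K

Multiplying the contributions: [kg] · [m²/(s²·K)] · [K]
Adding exponents of each base unit: kg: 1, m: 2, s: -2
SI base units of heat: kg·m²/s²

Answer: kg·m²/s²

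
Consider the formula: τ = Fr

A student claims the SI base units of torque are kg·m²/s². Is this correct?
Units of each symbol in τ = Fr:
  F (force): kg·m/s²
  r (lever arm): m

Multiplying the contributions: [kg·m/s²] · [m]
Adding exponents of each base unit: kg: 1, m: 2, s: -2
SI base units of torque: kg·m²/s²

The claimed units kg·m²/s² match the derived units, so the claim is correct.

Answer: Yes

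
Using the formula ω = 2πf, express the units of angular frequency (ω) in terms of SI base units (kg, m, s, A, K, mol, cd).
Units of each symbol in ω = 2πf:
  f (frequency): 1/s
  The factor 2π is dimensionless.

Multiplying the contributions: [1/s]
Adding exponents of each base unit: s: -1
SI base units of angular frequency: 1/s

Answer: 1/s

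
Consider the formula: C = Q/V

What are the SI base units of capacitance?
Units of each symbol in C = Q/V:
  Q (charge, in coulombs): s·A
  V (voltage, in volts): kg·m²/(s³·A)  → in the denominator, contributes s³·A/(kg·m²)

Multiplying the contributions: [s·A] · [s³·A/(kg·m²)]
Adding exponents of each base unit: kg: -1, m: -2, s: 4, A: 2
SI base units of capacitance: s⁴·A²/(kg·m²)

Answer: s⁴·A²/(kg·m²)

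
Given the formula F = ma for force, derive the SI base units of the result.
Units of each symbol in F = ma:
  m (mass): kg
  a (acceleration): m/s²

Multiplying the contributions: [kg] · [m/s²]
Adding exponents of each base unit: kg: 1, m: 1, s: -2
SI base units of force: kg·m/s²

Answer: kg·m/s²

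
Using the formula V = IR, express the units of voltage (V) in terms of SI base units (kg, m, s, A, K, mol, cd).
Units of each symbol in V = IR:
  I (current): A
  R (resistance, in ohms): kg·m²/(s³·A²)

Multiplying the contributions: [A] · [kg·m²/(s³·A²)]
Adding exponents of each base unit: kg: 1, m: 2, s: -3, A: -1
SI base units of voltage: kg·m²/(s³·A)

Answer: kg·m²/(s³·A)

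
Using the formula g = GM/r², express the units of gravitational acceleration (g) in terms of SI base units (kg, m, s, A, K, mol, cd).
Units of each symbol in g = GM/r²:
  G (gravitational constant): m³/(kg·s²)
  M (mass): kg
  r (distance): m  → to the power 2 in the denominator, contributes 1/m²

Multiplying the contributions: [m³/(kg·s²)] · [kg] · [1/m²]
Adding exponents of each base unit: m: 1, s: -2
SI base units of gravitational acceleration: m/s²

Answer: m/s²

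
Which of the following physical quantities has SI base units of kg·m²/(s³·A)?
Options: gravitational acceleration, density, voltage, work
Checking the SI base units of each option:
  gravitational acceleration (g = GM/r²): m/s²  ✗
  density (ρ = m/V): kg/m³  ✗
  voltage (V = IR): kg·m²/(s³·A)  ✓ matches
  work (W = Fd): kg·m²/s²  ✗

Only voltage has units kg·m²/(s³·A).

Answer: voltage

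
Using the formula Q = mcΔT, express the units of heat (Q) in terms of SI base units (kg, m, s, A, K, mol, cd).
Units of each symbol in Q = mcΔT:
  m (mass): kg
  c (specific heat capacity, in J/(kg·K)): m²/(s²·K)
  ΔT (temperature change): K

Multiplying the contributions: [kg] · [m²/(s²·K)] · [K]
Adding exponents of each base unit: kg: 1, m: 2, s: -2
SI base units of heat: kg·m²/s²

Answer: kg·m²/s²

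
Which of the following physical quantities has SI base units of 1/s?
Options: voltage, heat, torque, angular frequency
Checking the SI base units of each option:
  voltage (V = IR): kg·m²/(s³·A)  ✗
  heat (Q = mcΔT): kg·m²/s²  ✗
  torque (τ = Fr): kg·m²/s²  ✗
  angular frequency (ω = 2πf): 1/s  ✓ matches

Only angular frequency has units 1/s.

Answer: angular frequency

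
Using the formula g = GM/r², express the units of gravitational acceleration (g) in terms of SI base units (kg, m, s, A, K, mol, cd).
Units of each symbol in g = GM/r²:
  G (gravitational constant): m³/(kg·s²)
  M (mass): kg
  r (distance): m  → to the power 2 in the denominator, contributes 1/m²

Multiplying the contributions: [m³/(kg·s²)] · [kg] · [1/m²]
Adding exponents of each base unit: m: 1, s: -2
SI base units of gravitational acceleration: m/s²

Answer: m/s²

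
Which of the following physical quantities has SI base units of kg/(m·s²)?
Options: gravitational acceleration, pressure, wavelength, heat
Checking the SI base units of each option:
  gravitational acceleration (g = GM/r²): m/s²  ✗
  pressure (P = F/A): kg/(m·s²)  ✓ matches
  wavelength (λ = v/f): m  ✗
  heat (Q = mcΔT): kg·m²/s²  ✗

Only pressure has units kg/(m·s²).

Answer: pressure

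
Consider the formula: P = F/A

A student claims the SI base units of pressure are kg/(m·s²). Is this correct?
Units of each symbol in P = F/A:
  F (force): kg·m/s²
  A (area): m²  → in the denominator, contributes 1/m²

Multiplying the contributions: [kg·m/s²] · [1/m²]
Adding exponents of each base unit: kg: 1, m: -1, s: -2
SI base units of pressure: kg/(m·s²)

The claimed units kg/(m·s²) match the derived units, so the claim is correct.

Answer: Yes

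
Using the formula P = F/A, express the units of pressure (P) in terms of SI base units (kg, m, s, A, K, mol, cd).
Units of each symbol in P = F/A:
  F (force): kg·m/s²
  A (area): m²  → in the denominator, contributes 1/m²

Multiplying the contributions: [kg·m/s²] · [1/m²]
Adding exponents of each base unit: kg: 1, m: -1, s: -2
SI base units of pressure: kg/(m·s²)

Answer: kg/(m·s²)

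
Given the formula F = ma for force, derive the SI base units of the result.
Units of each symbol in F = ma:
  m (mass): kg
  a (acceleration): m/s²

Multiplying the contributions: [kg] · [m/s²]
Adding exponents of each base unit: kg: 1, m: 1, s: -2
SI base units of force: kg·m/s²

Answer: kg·m/s²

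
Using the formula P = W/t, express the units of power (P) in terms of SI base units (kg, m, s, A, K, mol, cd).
Units of each symbol in P = W/t:
  W (work): kg·m²/s²
  t (time): s  → in the denominator, contributes 1/s

Multiplying the contributions: [kg·m²/s²] · [1/s]
Adding exponents of each base unit: kg: 1, m: 2, s: -3
SI base units of power: kg·m²/s³

Answer: kg·m²/s³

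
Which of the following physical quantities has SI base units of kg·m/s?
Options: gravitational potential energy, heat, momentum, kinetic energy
Checking the SI base units of each option:
  gravitational potential energy (U = -GMm/r): kg·m²/s²  ✗
  heat (Q = mcΔT): kg·m²/s²  ✗
  momentum (p = mv): kg·m/s  ✓ matches
  kinetic energy (E = ½mv²): kg·m²/s²  ✗

Only momentum has units kg·m/s.

Answer: momentum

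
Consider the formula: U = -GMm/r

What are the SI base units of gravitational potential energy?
Units of each symbol in U = -GMm/r:
  G (gravitational constant): m³/(kg·s²)
  M (mass): kg
  m (mass): kg
  r (distance): m  → in the denominator, contributes 1/m
  The minus sign does not affect the units.

Multiplying the contributions: [m³/(kg·s²)] · [kg] · [kg] · [1/m]
Adding exponents of each base unit: kg: 1, m: 2, s: -2
SI base units of gravitational potential energy: kg·m²/s²

Answer: kg·m²/s²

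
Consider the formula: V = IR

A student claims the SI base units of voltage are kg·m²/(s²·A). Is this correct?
Units of each symbol in V = IR:
  I (current): A
  R (resistance, in ohms): kg·m²/(s³·A²)

Multiplying the contributions: [A] · [kg·m²/(s³·A²)]
Adding exponents of each base unit: kg: 1, m: 2, s: -3, A: -1
SI base units of voltage: kg·m²/(s³·A)

The claimed units kg·m²/(s²·A) (exponents kg: 1, m: 2, s: -2, A: -1) do not match the derived units kg·m²/(s³·A) (exponents kg: 1, m: 2, s: -3, A: -1), so the claim is incorrect.

Answer: No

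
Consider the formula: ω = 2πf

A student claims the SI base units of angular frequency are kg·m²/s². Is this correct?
Units of each symbol in ω = 2πf:
  f (frequency): 1/s
  The factor 2π is dimensionless.

Multiplying the contributions: [1/s]
Adding exponents of each base unit: s: -1
SI base units of angular frequency: 1/s

The claimed units kg·m²/s² (exponents kg: 1, m: 2, s: -2) do not match the derived units 1/s (exponents s: -1), so the claim is incorrect.

Answer: No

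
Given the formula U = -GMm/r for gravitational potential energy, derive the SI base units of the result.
Units of each symbol in U = -GMm/r:
  G (gravitational constant): m³/(kg·s²)
  M (mass): kg
  m (mass): kg
  r (distance): m  → in the denominator, contributes 1/m
  The minus sign does not affect the units.

Multiplying the contributions: [m³/(kg·s²)] · [kg] · [kg] · [1/m]
Adding exponents of each base unit: kg: 1, m: 2, s: -2
SI base units of gravitational potential energy: kg·m²/s²

Answer: kg·m²/s²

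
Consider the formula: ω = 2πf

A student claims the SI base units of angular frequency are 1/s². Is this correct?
Units of each symbol in ω = 2πf:
  f (frequency): 1/s
  The factor 2π is dimensionless.

Multiplying the contributions: [1/s]
Adding exponents of each base unit: s: -1
SI base units of angular frequency: 1/s

The claimed units 1/s² (exponents s: -2) do not match the derived units 1/s (exponents s: -1), so the claim is incorrect.

Answer: No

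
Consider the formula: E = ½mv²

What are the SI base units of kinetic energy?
Units of each symbol in E = ½mv²:
  m (mass): kg
  v (speed): m/s  → to the power 2, contributes m²/s²
  The factor ½ is dimensionless.

Multiplying the contributions: [kg] · [m²/s²]
Adding exponents of each base unit: kg: 1, m: 2, s: -2
SI base units of kinetic energy: kg·m²/s²

Answer: kg·m²/s²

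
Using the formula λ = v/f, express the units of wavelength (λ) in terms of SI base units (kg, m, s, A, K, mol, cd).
Units of each symbol in λ = v/f:
  v (wave speed): m/s
  f (frequency): 1/s  → in the denominator, contributes s

Multiplying the contributions: [m/s] · [s]
Adding exponents of each base unit: m: 1
SI base units of wavelength: m

Answer: m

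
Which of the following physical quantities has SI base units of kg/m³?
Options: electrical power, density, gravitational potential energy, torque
Checking the SI base units of each option:
  electrical power (P = IV): kg·m²/s³  ✗
  density (ρ = m/V): kg/m³  ✓ matches
  gravitational potential energy (U = -GMm/r): kg·m²/s²  ✗
  torque (τ = Fr): kg·m²/s²  ✗

Only density has units kg/m³.

Answer: density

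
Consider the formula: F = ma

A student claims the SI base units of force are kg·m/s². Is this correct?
Units of each symbol in F = ma:
  m (mass): kg
  a (acceleration): m/s²

Multiplying the contributions: [kg] · [m/s²]
Adding exponents of each base unit: kg: 1, m: 1, s: -2
SI base units of force: kg·m/s²

The claimed units kg·m/s² match the derived units, so the claim is correct.

Answer: Yes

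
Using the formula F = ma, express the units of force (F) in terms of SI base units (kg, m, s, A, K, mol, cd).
Units of each symbol in F = ma:
  m (mass): kg
  a (acceleration): m/s²

Multiplying the contributions: [kg] · [m/s²]
Adding exponents of each base unit: kg: 1, m: 1, s: -2
SI base units of force: kg·m/s²

Answer: kg·m/s²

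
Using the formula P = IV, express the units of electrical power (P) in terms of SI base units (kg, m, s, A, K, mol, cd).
Units of each symbol in P = IV:
  I (current): A
  V (voltage, in volts): kg·m²/(s³·A)

Multiplying the contributions: [A] · [kg·m²/(s³·A)]
Adding exponents of each base unit: kg: 1, m: 2, s: -3
SI base units of electrical power: kg·m²/s³

Answer: kg·m²/s³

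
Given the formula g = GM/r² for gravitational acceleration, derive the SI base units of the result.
Units of each symbol in g = GM/r²:
  G (gravitational constant): m³/(kg·s²)
  M (mass): kg
  r (distance): m  → to the power 2 in the denominator, contributes 1/m²

Multiplying the contributions: [m³/(kg·s²)] · [kg] · [1/m²]
Adding exponents of each base unit: m: 1, s: -2
SI base units of gravitational acceleration: m/s²

Answer: m/s²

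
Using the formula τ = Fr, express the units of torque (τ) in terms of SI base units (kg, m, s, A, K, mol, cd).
Units of each symbol in τ = Fr:
  F (force): kg·m/s²
  r (lever arm): m

Multiplying the contributions: [kg·m/s²] · [m]
Adding exponents of each base unit: kg: 1, m: 2, s: -2
SI base units of torque: kg·m²/s²

Answer: kg·m²/s²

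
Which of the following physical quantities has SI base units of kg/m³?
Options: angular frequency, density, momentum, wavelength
Checking the SI base units of each option:
  angular frequency (ω = 2πf): 1/s  ✗
  density (ρ = m/V): kg/m³  ✓ matches
  momentum (p = mv): kg·m/s  ✗
  wavelength (λ = v/f): m  ✗

Only density has units kg/m³.

Answer: density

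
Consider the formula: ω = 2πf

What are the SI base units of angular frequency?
Units of each symbol in ω = 2πf:
  f (frequency): 1/s
  The factor 2π is dimensionless.

Multiplying the contributions: [1/s]
Adding exponents of each base unit: s: -1
SI base units of angular frequency: 1/s

Answer: 1/s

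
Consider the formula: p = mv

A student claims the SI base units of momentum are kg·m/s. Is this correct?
Units of each symbol in p = mv:
  m (mass): kg
  v (velocity): m/s

Multiplying the contributions: [kg] · [m/s]
Adding exponents of each base unit: kg: 1, m: 1, s: -1
SI base units of momentum: kg·m/s

The claimed units kg·m/s match the derived units, so the claim is correct.

Answer: Yes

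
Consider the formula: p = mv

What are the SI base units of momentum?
Units of each symbol in p = mv:
  m (mass): kg
  v (velocity): m/s

Multiplying the contributions: [kg] · [m/s]
Adding exponents of each base unit: kg: 1, m: 1, s: -1
SI base units of momentum: kg·m/s

Answer: kg·m/s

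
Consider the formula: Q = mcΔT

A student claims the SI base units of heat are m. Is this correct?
Units of each symbol in Q = mcΔT:
  m (mass): kg
  c (specific heat capacity, in J/(kg·K)): m²/(s²·K)
  ΔT (temperature change): K

Multiplying the contributions: [kg] · [m²/(s²·K)] · [K]
Adding exponents of each base unit: kg: 1, m: 2, s: -2
SI base units of heat: kg·m²/s²

The claimed units m (exponents m: 1) do not match the derived units kg·m²/s² (exponents kg: 1, m: 2, s: -2), so the claim is incorrect.

Answer: No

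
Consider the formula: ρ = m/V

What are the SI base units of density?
Units of each symbol in ρ = m/V:
  m (mass): kg
  V (volume): m³  → in the denominator, contributes 1/m³

Multiplying the contributions: [kg] · [1/m³]
Adding exponents of each base unit: kg: 1, m: -3
SI base units of density: kg/m³

Answer: kg/m³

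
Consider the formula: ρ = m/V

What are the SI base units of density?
Units of each symbol in ρ = m/V:
  m (mass): kg
  V (volume): m³  → in the denominator, contributes 1/m³

Multiplying the contributions: [kg] · [1/m³]
Adding exponents of each base unit: kg: 1, m: -3
SI base units of density: kg/m³

Answer: kg/m³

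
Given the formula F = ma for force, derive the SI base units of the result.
Units of each symbol in F = ma:
  m (mass): kg
  a (acceleration): m/s²

Multiplying the contributions: [kg] · [m/s²]
Adding exponents of each base unit: kg: 1, m: 1, s: -2
SI base units of force: kg·m/s²

Answer: kg·m/s²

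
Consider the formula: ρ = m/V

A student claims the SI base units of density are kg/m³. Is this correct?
Units of each symbol in ρ = m/V:
  m (mass): kg
  V (volume): m³  → in the denominator, contributes 1/m³

Multiplying the contributions: [kg] · [1/m³]
Adding exponents of each base unit: kg: 1, m: -3
SI base units of density: kg/m³

The claimed units kg/m³ match the derived units, so the claim is correct.

Answer: Yes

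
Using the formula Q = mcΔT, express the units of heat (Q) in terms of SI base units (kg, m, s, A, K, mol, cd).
Units of each symbol in Q = mcΔT:
  m (mass): kg
  c (specific heat capacity, in J/(kg·K)): m²/(s²·K)
  ΔT (temperature change): K

Multiplying the contributions: [kg] · [m²/(s²·K)] · [K]
Adding exponents of each base unit: kg: 1, m: 2, s: -2
SI base units of heat: kg·m²/s²

Answer: kg·m²/s²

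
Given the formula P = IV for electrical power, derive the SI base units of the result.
Units of each symbol in P = IV:
  I (current): A
  V (voltage, in volts): kg·m²/(s³·A)

Multiplying the contributions: [A] · [kg·m²/(s³·A)]
Adding exponents of each base unit: kg: 1, m: 2, s: -3
SI base units of electrical power: kg·m²/s³

Answer: kg·m²/s³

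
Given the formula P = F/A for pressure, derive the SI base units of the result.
Units of each symbol in P = F/A:
  F (force): kg·m/s²
  A (area): m²  → in the denominator, contributes 1/m²

Multiplying the contributions: [kg·m/s²] · [1/m²]
Adding exponents of each base unit: kg: 1, m: -1, s: -2
SI base units of pressure: kg/(m·s²)

Answer: kg/(m·s²)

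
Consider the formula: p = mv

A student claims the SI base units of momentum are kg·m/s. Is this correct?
Units of each symbol in p = mv:
  m (mass): kg
  v (velocity): m/s

Multiplying the contributions: [kg] · [m/s]
Adding exponents of each base unit: kg: 1, m: 1, s: -1
SI base units of momentum: kg·m/s

The claimed units kg·m/s match the derived units, so the claim is correct.

Answer: Yes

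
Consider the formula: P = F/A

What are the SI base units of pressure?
Units of each symbol in P = F/A:
  F (force): kg·m/s²
  A (area): m²  → in the denominator, contributes 1/m²

Multiplying the contributions: [kg·m/s²] · [1/m²]
Adding exponents of each base unit: kg: 1, m: -1, s: -2
SI base units of pressure: kg/(m·s²)

Answer: kg/(m·s²)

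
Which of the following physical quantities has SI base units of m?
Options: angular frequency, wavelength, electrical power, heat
Checking the SI base units of each option:
  angular frequency (ω = 2πf): 1/s  ✗
  wavelength (λ = v/f): m  ✓ matches
  electrical power (P = IV): kg·m²/s³  ✗
  heat (Q = mcΔT): kg·m²/s²  ✗

Only wavelength has units m.

Answer: wavelength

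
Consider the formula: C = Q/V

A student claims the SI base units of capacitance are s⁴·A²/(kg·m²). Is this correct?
Units of each symbol in C = Q/V:
  Q (charge, in coulombs): s·A
  V (voltage, in volts): kg·m²/(s³·A)  → in the denominator, contributes s³·A/(kg·m²)

Multiplying the contributions: [s·A] · [s³·A/(kg·m²)]
Adding exponents of each base unit: kg: -1, m: -2, s: 4, A: 2
SI base units of capacitance: s⁴·A²/(kg·m²)

The claimed units s⁴·A²/(kg·m²) match the derived units, so the claim is correct.

Answer: Yes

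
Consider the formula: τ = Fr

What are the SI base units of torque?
Units of each symbol in τ = Fr:
  F (force): kg·m/s²
  r (lever arm): m

Multiplying the contributions: [kg·m/s²] · [m]
Adding exponents of each base unit: kg: 1, m: 2, s: -2
SI base units of torque: kg·m²/s²

Answer: kg·m²/s²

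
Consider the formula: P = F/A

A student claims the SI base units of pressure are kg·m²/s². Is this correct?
Units of each symbol in P = F/A:
  F (force): kg·m/s²
  A (area): m²  → in the denominator, contributes 1/m²

Multiplying the contributions: [kg·m/s²] · [1/m²]
Adding exponents of each base unit: kg: 1, m: -1, s: -2
SI base units of pressure: kg/(m·s²)

The claimed units kg·m²/s² (exponents kg: 1, m: 2, s: -2) do not match the derived units kg/(m·s²) (exponents kg: 1, m: -1, s: -2), so the claim is incorrect.

Answer: No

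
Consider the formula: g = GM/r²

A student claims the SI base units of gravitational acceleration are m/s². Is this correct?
Units of each symbol in g = GM/r²:
  G (gravitational constant): m³/(kg·s²)
  M (mass): kg
  r (distance): m  → to the power 2 in the denominator, contributes 1/m²

Multiplying the contributions: [m³/(kg·s²)] · [kg] · [1/m²]
Adding exponents of each base unit: m: 1, s: -2
SI base units of gravitational acceleration: m/s²

The claimed units m/s² match the derived units, so the claim is correct.

Answer: Yes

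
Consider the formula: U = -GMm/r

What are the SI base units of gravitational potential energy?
Units of each symbol in U = -GMm/r:
  G (gravitational constant): m³/(kg·s²)
  M (mass): kg
  m (mass): kg
  r (distance): m  → in the denominator, contributes 1/m
  The minus sign does not affect the units.

Multiplying the contributions: [m³/(kg·s²)] · [kg] · [kg] · [1/m]
Adding exponents of each base unit: kg: 1, m: 2, s: -2
SI base units of gravitational potential energy: kg·m²/s²

Answer: kg·m²/s²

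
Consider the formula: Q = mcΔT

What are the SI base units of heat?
Units of each symbol in Q = mcΔT:
  m (mass): kg
  c (specific heat capacity, in J/(kg·K)): m²/(s²·K)
  ΔT (temperature change): K

Multiplying the contributions: [kg] · [m²/(s²·K)] · [K]
Adding exponents of each base unit: kg: 1, m: 2, s: -2
SI base units of heat: kg·m²/s²

Answer: kg·m²/s²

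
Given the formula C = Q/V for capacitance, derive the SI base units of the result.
Units of each symbol in C = Q/V:
  Q (charge, in coulombs): s·A
  V (voltage, in volts): kg·m²/(s³·A)  → in the denominator, contributes s³·A/(kg·m²)

Multiplying the contributions: [s·A] · [s³·A/(kg·m²)]
Adding exponents of each base unit: kg: -1, m: -2, s: 4, A: 2
SI base units of capacitance: s⁴·A²/(kg·m²)

Answer: s⁴·A²/(kg·m²)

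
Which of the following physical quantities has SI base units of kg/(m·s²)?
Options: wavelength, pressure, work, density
Checking the SI base units of each option:
  wavelength (λ = v/f): m  ✗
  pressure (P = F/A): kg/(m·s²)  ✓ matches
  work (W = Fd): kg·m²/s²  ✗
  density (ρ = m/V): kg/m³  ✗

Only pressure has units kg/(m·s²).

Answer: pressure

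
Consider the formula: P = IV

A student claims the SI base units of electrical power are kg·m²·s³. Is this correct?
Units of each symbol in P = IV:
  I (current): A
  V (voltage, in volts): kg·m²/(s³·A)

Multiplying the contributions: [A] · [kg·m²/(s³·A)]
Adding exponents of each base unit: kg: 1, m: 2, s: -3
SI base units of electrical power: kg·m²/s³

The claimed units kg·m²·s³ (exponents kg: 1, m: 2, s: 3) do not match the derived units kg·m²/s³ (exponents kg: 1, m: 2, s: -3), so the claim is incorrect.

Answer: No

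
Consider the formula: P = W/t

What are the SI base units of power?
Units of each symbol in P = W/t:
  W (work): kg·m²/s²
  t (time): s  → in the denominator, contributes 1/s

Multiplying the contributions: [kg·m²/s²] · [1/s]
Adding exponents of each base unit: kg: 1, m: 2, s: -3
SI base units of power: kg·m²/s³

Answer: kg·m²/s³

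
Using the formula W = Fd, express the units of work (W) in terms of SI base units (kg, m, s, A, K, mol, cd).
Units of each symbol in W = Fd:
  F (force): kg·m/s²
  d (displacement): m

Multiplying the contributions: [kg·m/s²] · [m]
Adding exponents of each base unit: kg: 1, m: 2, s: -2
SI base units of work: kg·m²/s²

Answer: kg·m²/s²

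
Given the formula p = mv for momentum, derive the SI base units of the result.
Units of each symbol in p = mv:
  m (mass): kg
  v (velocity): m/s

Multiplying the contributions: [kg] · [m/s]
Adding exponents of each base unit: kg: 1, m: 1, s: -1
SI base units of momentum: kg·m/s

Answer: kg·m/s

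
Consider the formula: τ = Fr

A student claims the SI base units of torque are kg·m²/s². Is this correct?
Units of each symbol in τ = Fr:
  F (force): kg·m/s²
  r (lever arm): m

Multiplying the contributions: [kg·m/s²] · [m]
Adding exponents of each base unit: kg: 1, m: 2, s: -2
SI base units of torque: kg·m²/s²

The claimed units kg·m²/s² match the derived units, so the claim is correct.

Answer: Yes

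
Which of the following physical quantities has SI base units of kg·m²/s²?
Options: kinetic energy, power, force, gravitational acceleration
Checking the SI base units of each option:
  kinetic energy (E = ½mv²): kg·m²/s²  ✓ matches
  power (P = W/t): kg·m²/s³  ✗
  force (F = ma): kg·m/s²  ✗
  gravitational acceleration (g = GM/r²): m/s²  ✗

Only kinetic energy has units kg·m²/s².

Answer: kinetic energy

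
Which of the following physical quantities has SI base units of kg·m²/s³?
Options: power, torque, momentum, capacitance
Checking the SI base units of each option:
  power (P = W/t): kg·m²/s³  ✓ matches
  torque (τ = Fr): kg·m²/s²  ✗
  momentum (p = mv): kg·m/s  ✗
  capacitance (C = Q/V): s⁴·A²/(kg·m²)  ✗

Only power has units kg·m²/s³.

Answer: power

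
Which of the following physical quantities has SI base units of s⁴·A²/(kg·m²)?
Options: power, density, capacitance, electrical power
Checking the SI base units of each option:
  power (P = W/t): kg·m²/s³  ✗
  density (ρ = m/V): kg/m³  ✗
  capacitance (C = Q/V): s⁴·A²/(kg·m²)  ✓ matches
  electrical power (P = IV): kg·m²/s³  ✗

Only capacitance has units s⁴·A²/(kg·m²).

Answer: capacitance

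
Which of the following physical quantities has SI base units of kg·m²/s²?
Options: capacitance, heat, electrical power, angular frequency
Checking the SI base units of each option:
  capacitance (C = Q/V): s⁴·A²/(kg·m²)  ✗
  heat (Q = mcΔT): kg·m²/s²  ✓ matches
  electrical power (P = IV): kg·m²/s³  ✗
  angular frequency (ω = 2πf): 1/s  ✗

Only heat has units kg·m²/s².

Answer: heat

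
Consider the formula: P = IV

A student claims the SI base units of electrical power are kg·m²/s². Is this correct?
Units of each symbol in P = IV:
  I (current): A
  V (voltage, in volts): kg·m²/(s³·A)

Multiplying the contributions: [A] · [kg·m²/(s³·A)]
Adding exponents of each base unit: kg: 1, m: 2, s: -3
SI base units of electrical power: kg·m²/s³

The claimed units kg·m²/s² (exponents kg: 1, m: 2, s: -2) do not match the derived units kg·m²/s³ (exponents kg: 1, m: 2, s: -3), so the claim is incorrect.

Answer: No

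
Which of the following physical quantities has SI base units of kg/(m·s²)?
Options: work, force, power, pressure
Checking the SI base units of each option:
  work (W = Fd): kg·m²/s²  ✗
  force (F = ma): kg·m/s²  ✗
  power (P = W/t): kg·m²/s³  ✗
  pressure (P = F/A): kg/(m·s²)  ✓ matches

Only pressure has units kg/(m·s²).

Answer: pressure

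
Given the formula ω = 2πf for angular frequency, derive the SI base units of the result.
Units of each symbol in ω = 2πf:
  f (frequency): 1/s
  The factor 2π is dimensionless.

Multiplying the contributions: [1/s]
Adding exponents of each base unit: s: -1
SI base units of angular frequency: 1/s

Answer: 1/s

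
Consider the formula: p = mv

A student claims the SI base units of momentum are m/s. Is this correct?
Units of each symbol in p = mv:
  m (mass): kg
  v (velocity): m/s

Multiplying the contributions: [kg] · [m/s]
Adding exponents of each base unit: kg: 1, m: 1, s: -1
SI base units of momentum: kg·m/s

The claimed units m/s (exponents m: 1, s: -1) do not match the derived units kg·m/s (exponents kg: 1, m: 1, s: -1), so the claim is incorrect.

Answer: No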